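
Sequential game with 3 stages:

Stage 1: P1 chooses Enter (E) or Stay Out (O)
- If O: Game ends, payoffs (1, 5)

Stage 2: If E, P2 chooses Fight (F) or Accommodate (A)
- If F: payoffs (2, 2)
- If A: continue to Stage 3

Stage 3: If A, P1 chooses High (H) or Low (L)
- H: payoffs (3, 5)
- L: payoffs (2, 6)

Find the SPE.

SPE: (E, A, H); Outcome (3, 5)

Work:
Stage 3: P1 chooses H (3 vs 2)
Stage 2: P2: F->2, A->5 (anticipating H). Choose A
Stage 1: P1: O->1, E->3 (anticipating A, H). Choose E
SPE path: E -> A -> H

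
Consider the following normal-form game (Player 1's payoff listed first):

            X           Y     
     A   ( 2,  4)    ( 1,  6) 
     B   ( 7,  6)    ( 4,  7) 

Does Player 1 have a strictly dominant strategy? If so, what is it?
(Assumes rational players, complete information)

Yes, Player 1's strictly dominant strategy is B

Work:
A strategy strictly dominates another if it gives a strictly higher payoff against every opponent action. Compare each pair of P1's strategies column-by-column:
  A vs B: [2 vs 7, 1 vs 4] → A does not strictly dominate B (column X: 2 ≤ 7)
  B vs A: [7 vs 2, 4 vs 1] → B strictly dominates A
B strictly dominates every other strategy → strictly dominant.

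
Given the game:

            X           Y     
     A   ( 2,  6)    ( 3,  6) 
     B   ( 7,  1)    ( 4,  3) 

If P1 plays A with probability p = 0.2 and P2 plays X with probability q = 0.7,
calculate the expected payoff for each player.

E[P1] = 5.34, E[P2] = 2.48

Work:
E[P1] = p·q·π₁(A,X) + p·(1-q)·π₁(A,Y) + (1-p)·q·π₁(B,X) + (1-p)·(1-q)·π₁(B,Y)
= 0.2·0.7·2 + 0.2·0.3·3 + 0.8·0.7·7 + 0.8·0.3·4
= 5.34

E[P2] = 2.48 (similar calculation)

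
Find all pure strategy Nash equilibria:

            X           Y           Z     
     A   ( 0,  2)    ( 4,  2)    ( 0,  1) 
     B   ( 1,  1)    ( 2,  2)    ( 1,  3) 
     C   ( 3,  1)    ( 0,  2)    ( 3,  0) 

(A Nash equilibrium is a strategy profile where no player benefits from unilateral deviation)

Nash equilibrium: (A, Y)

Work:
Best responses:
  P1 vs X: payoffs [0, 1, 3] → best response C (payoff 3)
  P1 vs Y: payoffs [4, 2, 0] → best response A (payoff 4)
  P1 vs Z: payoffs [0, 1, 3] → best response C (payoff 3)
  P2 vs A: payoffs [2, 2, 1] → best response X/Y (payoff 2)
  P2 vs B: payoffs [1, 2, 3] → best response Z (payoff 3)
  P2 vs C: payoffs [1, 2, 0] → best response Y (payoff 2)
Mutual best responses: (A,Y) → Nash equilibria.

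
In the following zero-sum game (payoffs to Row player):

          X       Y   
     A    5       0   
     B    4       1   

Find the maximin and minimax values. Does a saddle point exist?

Maximin = 1, Minimax = 1, Saddle: True

Work:
Row minimums: [0, 1] → maximin = 1
Column maximums: [5, 1] → minimax = 1
Saddle point exists! Game value = 1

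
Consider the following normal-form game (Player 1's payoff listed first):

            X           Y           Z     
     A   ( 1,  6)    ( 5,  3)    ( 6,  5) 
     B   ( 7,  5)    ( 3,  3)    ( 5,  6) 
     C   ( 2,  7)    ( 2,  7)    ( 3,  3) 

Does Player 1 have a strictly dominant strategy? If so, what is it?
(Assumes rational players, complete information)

No strictly dominant strategy exists for Player 1

Work:
A strategy strictly dominates another if it gives a strictly higher payoff against every opponent action. Compare each pair of P1's strategies column-by-column:
  A vs B: [1 vs 7, 5 vs 3, 6 vs 5] → A does not strictly dominate B (column X: 1 ≤ 7)
  A vs C: [1 vs 2, 5 vs 2, 6 vs 3] → A does not strictly dominate C (column X: 1 ≤ 2)
  B vs A: [7 vs 1, 3 vs 5, 5 vs 6] → B does not strictly dominate A (column Y: 3 ≤ 5)
  B vs C: [7 vs 2, 3 vs 2, 5 vs 3] → B strictly dominates C
  C vs A: [2 vs 1, 2 vs 5, 3 vs 6] → C does not strictly dominate A (column Y: 2 ≤ 5)
  C vs B: [2 vs 7, 2 vs 3, 3 vs 5] → C does not strictly dominate B (column X: 2 ≤ 7)
No single strategy strictly dominates all others → no strictly dominant strategy.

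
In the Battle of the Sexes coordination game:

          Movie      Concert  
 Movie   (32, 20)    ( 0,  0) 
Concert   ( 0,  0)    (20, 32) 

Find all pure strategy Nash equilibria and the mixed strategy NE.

Pure NE: (Movie, Movie) and (Concert, Concert); Mixed NE: p = 0.6154, q = 0.3846

Work:
Check pure NE:
(Movie, Movie): (32, 20) - no unilateral deviation beneficial
(Concert, Concert): (20, 32) - no unilateral deviation beneficial
Mixed NE: P1 plays Movie with p = 0.6154, P2 plays Movie with q = 0.3846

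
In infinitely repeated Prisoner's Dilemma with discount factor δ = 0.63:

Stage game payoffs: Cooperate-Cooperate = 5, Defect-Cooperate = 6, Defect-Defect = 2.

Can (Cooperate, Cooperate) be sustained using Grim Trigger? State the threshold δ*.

δ* = 0.25; since δ = 0.63 ≥ 0.25, cooperation can be sustained

Work:
For Grim Trigger:
Cooperate forever: 5/(1-δ)
Defect then punished: 6 + 2·δ/(1-δ)
Need: 5/(1-δ) ≥ 6 + 2·δ/(1-δ)
Solving: δ ≥ (T-R)/(T-P) = (6-5)/(6-2) = 0.25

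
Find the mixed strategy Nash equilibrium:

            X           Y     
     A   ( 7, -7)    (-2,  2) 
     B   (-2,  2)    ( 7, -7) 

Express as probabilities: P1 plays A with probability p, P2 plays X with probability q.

p = 0.5, q = 0.5

Work:
Find probabilities that make opponent indifferent:
P2 chooses q to make P1 indifferent between A and B
P1 chooses p to make P2 indifferent between X and Y
Mixed NE: P1 plays (A: 0.5, B: 0.5), P2 plays (X: 0.5, Y: 0.5)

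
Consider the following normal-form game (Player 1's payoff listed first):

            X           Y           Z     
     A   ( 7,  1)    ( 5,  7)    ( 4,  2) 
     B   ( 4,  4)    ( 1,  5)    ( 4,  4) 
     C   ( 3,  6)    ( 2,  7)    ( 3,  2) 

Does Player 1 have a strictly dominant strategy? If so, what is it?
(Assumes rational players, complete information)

No strictly dominant strategy exists for Player 1

Work:
A strategy strictly dominates another if it gives a strictly higher payoff against every opponent action. Compare each pair of P1's strategies column-by-column:
  A vs B: [7 vs 4, 5 vs 1, 4 vs 4] → A does not strictly dominate B (column Z: 4 ≤ 4)
  A vs C: [7 vs 3, 5 vs 2, 4 vs 3] → A strictly dominates C
  B vs A: [4 vs 7, 1 vs 5, 4 vs 4] → B does not strictly dominate A (column X: 4 ≤ 7)
  B vs C: [4 vs 3, 1 vs 2, 4 vs 3] → B does not strictly dominate C (column Y: 1 ≤ 2)
  C vs A: [3 vs 7, 2 vs 5, 3 vs 4] → C does not strictly dominate A (column X: 3 ≤ 7)
  C vs B: [3 vs 4, 2 vs 1, 3 vs 4] → C does not strictly dominate B (column X: 3 ≤ 4)
No single strategy strictly dominates all others → no strictly dominant strategy.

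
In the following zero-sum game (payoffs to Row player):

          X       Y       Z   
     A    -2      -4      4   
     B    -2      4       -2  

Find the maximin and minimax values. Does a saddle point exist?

Maximin = -2, Minimax = -2, Saddle: True

Work:
Row minimums: [-4, -2] → maximin = -2
Column maximums: [-2, 4, 4] → minimax = -2
Saddle point exists! Game value = -2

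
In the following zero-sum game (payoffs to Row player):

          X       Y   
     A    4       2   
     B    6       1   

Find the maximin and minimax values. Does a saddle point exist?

Maximin = 2, Minimax = 2, Saddle: True

Work:
Row minimums: [2, 1] → maximin = 2
Column maximums: [6, 2] → minimax = 2
Saddle point exists! Game value = 2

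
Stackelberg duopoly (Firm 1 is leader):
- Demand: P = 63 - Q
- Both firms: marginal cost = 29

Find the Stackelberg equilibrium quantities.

q₁* (leader) = 17.0, q₂* (follower) = 8.5

Work:
Follower's reaction: q₂ = (a - c - q₁)/2
Leader substitutes: π₁ = q₁·(a - q₁ - (a-c-q₁)/2 - c)
FOC: q₁* = (63 - 29)/2 = 17.00
Then: q₂* = (63 - 29 - 17.0)/2 = 8.50
Leader has first-mover advantage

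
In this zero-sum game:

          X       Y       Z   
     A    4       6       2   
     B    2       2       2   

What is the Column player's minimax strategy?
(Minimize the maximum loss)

Column should play Z, value = 2

Work:
Column player minimizes Row's maximum payoff:
Column X: max payoff to Row = 4
Column Y: max payoff to Row = 6
Column Z: max payoff to Row = 2
Minimum is 2, achieved by column Z.
Minimax strategy: Z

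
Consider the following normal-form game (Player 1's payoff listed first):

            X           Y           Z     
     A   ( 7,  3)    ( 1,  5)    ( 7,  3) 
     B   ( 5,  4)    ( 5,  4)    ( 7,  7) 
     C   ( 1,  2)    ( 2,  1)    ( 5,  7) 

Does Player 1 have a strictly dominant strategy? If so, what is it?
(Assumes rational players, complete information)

No strictly dominant strategy exists for Player 1

Work:
A strategy strictly dominates another if it gives a strictly higher payoff against every opponent action. Compare each pair of P1's strategies column-by-column:
  A vs B: [7 vs 5, 1 vs 5, 7 vs 7] → A does not strictly dominate B (column Y: 1 ≤ 5)
  A vs C: [7 vs 1, 1 vs 2, 7 vs 5] → A does not strictly dominate C (column Y: 1 ≤ 2)
  B vs A: [5 vs 7, 5 vs 1, 7 vs 7] → B does not strictly dominate A (column X: 5 ≤ 7)
  B vs C: [5 vs 1, 5 vs 2, 7 vs 5] → B strictly dominates C
  C vs A: [1 vs 7, 2 vs 1, 5 vs 7] → C does not strictly dominate A (column X: 1 ≤ 7)
  C vs B: [1 vs 5, 2 vs 5, 5 vs 7] → C does not strictly dominate B (column X: 1 ≤ 5)
No single strategy strictly dominates all others → no strictly dominant strategy.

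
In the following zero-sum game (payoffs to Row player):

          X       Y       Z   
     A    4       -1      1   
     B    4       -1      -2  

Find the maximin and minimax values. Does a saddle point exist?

Maximin = -1, Minimax = -1, Saddle: True

Work:
Row minimums: [-1, -2] → maximin = -1
Column maximums: [4, -1, 1] → minimax = -1
Saddle point exists! Game value = -1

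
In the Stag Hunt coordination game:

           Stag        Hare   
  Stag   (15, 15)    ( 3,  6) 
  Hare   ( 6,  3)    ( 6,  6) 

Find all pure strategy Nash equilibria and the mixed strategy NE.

Pure NE: (Stag, Stag) and (Hare, Hare); Mixed NE: p = 0.25, q = 0.25

Work:
Check pure NE:
(Stag, Stag): (15, 15) - no unilateral deviation beneficial
(Hare, Hare): (6, 6) - no unilateral deviation beneficial
Mixed NE: P1 plays Stag with p = 0.25, P2 plays Stag with q = 0.25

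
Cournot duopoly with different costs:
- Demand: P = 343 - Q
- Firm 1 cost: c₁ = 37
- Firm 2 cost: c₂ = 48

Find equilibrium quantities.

q₁* = 105.67, q₂* = 94.67

Work:
Reaction: q₁ = (343 - 37 - q₂)/2
Reaction: q₂ = (343 - 48 - q₁)/2
Solve simultaneously:
q₁* = (343 - 2×37 + 48)/3 = 105.67
q₂* = (343 - 2×48 + 37)/3 = 94.67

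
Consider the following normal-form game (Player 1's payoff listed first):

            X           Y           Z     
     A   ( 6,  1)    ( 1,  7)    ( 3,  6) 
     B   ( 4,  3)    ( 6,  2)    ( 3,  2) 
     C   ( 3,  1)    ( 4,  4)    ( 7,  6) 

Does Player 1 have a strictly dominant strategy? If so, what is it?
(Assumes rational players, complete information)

No strictly dominant strategy exists for Player 1

Work:
A strategy strictly dominates another if it gives a strictly higher payoff against every opponent action. Compare each pair of P1's strategies column-by-column:
  A vs B: [6 vs 4, 1 vs 6, 3 vs 3] → A does not strictly dominate B (column Y: 1 ≤ 6)
  A vs C: [6 vs 3, 1 vs 4, 3 vs 7] → A does not strictly dominate C (column Y: 1 ≤ 4)
  B vs A: [4 vs 6, 6 vs 1, 3 vs 3] → B does not strictly dominate A (column X: 4 ≤ 6)
  B vs C: [4 vs 3, 6 vs 4, 3 vs 7] → B does not strictly dominate C (column Z: 3 ≤ 7)
  C vs A: [3 vs 6, 4 vs 1, 7 vs 3] → C does not strictly dominate A (column X: 3 ≤ 6)
  C vs B: [3 vs 4, 4 vs 6, 7 vs 3] → C does not strictly dominate B (column X: 3 ≤ 4)
No single strategy strictly dominates all others → no strictly dominant strategy.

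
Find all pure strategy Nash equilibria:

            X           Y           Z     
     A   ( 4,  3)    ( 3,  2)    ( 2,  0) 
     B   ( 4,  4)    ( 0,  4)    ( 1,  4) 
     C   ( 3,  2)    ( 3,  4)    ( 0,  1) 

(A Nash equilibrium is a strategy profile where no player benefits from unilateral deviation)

Nash equilibrium: (A, X), (B, X), (C, Y)

Work:
Best responses:
  P1 vs X: payoffs [4, 4, 3] → best response A/B (payoff 4)
  P1 vs Y: payoffs [3, 0, 3] → best response A/C (payoff 3)
  P1 vs Z: payoffs [2, 1, 0] → best response A (payoff 2)
  P2 vs A: payoffs [3, 2, 0] → best response X (payoff 3)
  P2 vs B: payoffs [4, 4, 4] → best response X/Y/Z (payoff 4)
  P2 vs C: payoffs [2, 4, 1] → best response Y (payoff 4)
Mutual best responses: (A,X), (B,X), (C,Y) → Nash equilibria.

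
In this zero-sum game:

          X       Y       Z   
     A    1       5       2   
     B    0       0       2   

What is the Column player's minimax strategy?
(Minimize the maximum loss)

Column should play X, value = 1

Work:
Column player minimizes Row's maximum payoff:
Column X: max payoff to Row = 1
Column Y: max payoff to Row = 5
Column Z: max payoff to Row = 2
Minimum is 1, achieved by column X.
Minimax strategy: X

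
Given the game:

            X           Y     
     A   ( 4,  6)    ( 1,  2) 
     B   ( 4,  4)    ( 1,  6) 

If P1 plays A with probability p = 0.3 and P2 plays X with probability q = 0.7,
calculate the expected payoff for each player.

E[P1] = 3.1, E[P2] = 4.66

Work:
E[P1] = p·q·π₁(A,X) + p·(1-q)·π₁(A,Y) + (1-p)·q·π₁(B,X) + (1-p)·(1-q)·π₁(B,Y)
= 0.3·0.7·4 + 0.3·0.3·1 + 0.7·0.7·4 + 0.7·0.3·1
= 3.1

E[P2] = 4.66 (similar calculation)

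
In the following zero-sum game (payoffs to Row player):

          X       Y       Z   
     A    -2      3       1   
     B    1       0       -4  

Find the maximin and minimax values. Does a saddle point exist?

Maximin = -2, Minimax = 1, Saddle: False

Work:
Row minimums: [-2, -4] → maximin = -2
Column maximums: [1, 3, 1] → minimax = 1
No saddle point (maximin ≠ minimax). Mixed strategy needed.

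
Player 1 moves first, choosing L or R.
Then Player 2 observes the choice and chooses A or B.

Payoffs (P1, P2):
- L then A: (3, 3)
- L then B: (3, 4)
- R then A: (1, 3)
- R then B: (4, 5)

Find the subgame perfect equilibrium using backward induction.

P1 plays R, P2 plays B after L and B after R; Payoff (4, 5)

Work:
Backward induction:
After L: P2 chooses B → P1 gets 3
After R: P2 chooses B → P1 gets 4
P1 chooses R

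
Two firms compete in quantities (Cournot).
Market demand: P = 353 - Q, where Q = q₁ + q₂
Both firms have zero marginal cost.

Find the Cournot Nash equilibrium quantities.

q₁* = q₂* = 117.67; P* = 117.67

Work:
Profit: π_i = P·q_i = (a - q_i - q_j)·q_i
FOC: ∂π_i/∂q_i = a - 2q_i - q_j = 0
Reaction function: q_i = (353 - q_j)/2
Symmetry: q* = 353/3 = 117.67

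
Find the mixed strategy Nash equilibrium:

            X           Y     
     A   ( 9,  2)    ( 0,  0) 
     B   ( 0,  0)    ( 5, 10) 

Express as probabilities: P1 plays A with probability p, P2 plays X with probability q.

p = 0.8333, q = 0.3571

Work:
Find probabilities that make opponent indifferent:
P2 chooses q to make P1 indifferent between A and B
P1 chooses p to make P2 indifferent between X and Y
Mixed NE: P1 plays (A: 0.8333, B: 0.1667), P2 plays (X: 0.3571, Y: 0.6429)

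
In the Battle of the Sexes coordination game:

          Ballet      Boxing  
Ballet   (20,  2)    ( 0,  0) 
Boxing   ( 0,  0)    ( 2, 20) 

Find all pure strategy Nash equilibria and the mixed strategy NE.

Pure NE: (Ballet, Ballet) and (Boxing, Boxing); Mixed NE: p = 0.9091, q = 0.0909

Work:
Check pure NE:
(Ballet, Ballet): (20, 2) - no unilateral deviation beneficial
(Boxing, Boxing): (2, 20) - no unilateral deviation beneficial
Mixed NE: P1 plays Ballet with p = 0.9091, P2 plays Ballet with q = 0.0909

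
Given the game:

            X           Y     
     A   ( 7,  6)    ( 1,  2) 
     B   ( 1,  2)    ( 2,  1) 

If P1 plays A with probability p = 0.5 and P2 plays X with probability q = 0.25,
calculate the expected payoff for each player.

E[P1] = 2.125, E[P2] = 2.125

Work:
E[P1] = p·q·π₁(A,X) + p·(1-q)·π₁(A,Y) + (1-p)·q·π₁(B,X) + (1-p)·(1-q)·π₁(B,Y)
= 0.5·0.25·7 + 0.5·0.75·1 + 0.5·0.25·1 + 0.5·0.75·2
= 2.125

E[P2] = 2.125 (similar calculation)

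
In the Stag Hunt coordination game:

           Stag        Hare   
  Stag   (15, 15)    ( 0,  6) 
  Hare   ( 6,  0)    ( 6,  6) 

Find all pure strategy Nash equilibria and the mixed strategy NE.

Pure NE: (Stag, Stag) and (Hare, Hare); Mixed NE: p = 0.4, q = 0.4

Work:
Check pure NE:
(Stag, Stag): (15, 15) - no unilateral deviation beneficial
(Hare, Hare): (6, 6) - no unilateral deviation beneficial
Mixed NE: P1 plays Stag with p = 0.4, P2 plays Stag with q = 0.4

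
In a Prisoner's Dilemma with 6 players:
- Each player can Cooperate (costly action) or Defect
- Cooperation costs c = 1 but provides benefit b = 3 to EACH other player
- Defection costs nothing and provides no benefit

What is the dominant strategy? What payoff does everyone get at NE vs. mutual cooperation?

Dominant: Defect; NE payoff = 0; Coop payoff = 14

Work:
Defect dominates (saves cost c = 1, benefit to others is external)
NE: All defect → everyone gets 0
If all cooperate: each receives (5)×3 - 1 = 14
Social dilemma: 14 > 0 but NE gives 0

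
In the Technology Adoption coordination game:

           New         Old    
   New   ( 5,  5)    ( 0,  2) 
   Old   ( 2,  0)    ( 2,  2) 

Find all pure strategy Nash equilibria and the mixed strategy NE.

Pure NE: (New, New) and (Old, Old); Mixed NE: p = 0.4, q = 0.4

Work:
Check pure NE:
(New, New): (5, 5) - no unilateral deviation beneficial
(Old, Old): (2, 2) - no unilateral deviation beneficial
Mixed NE: P1 plays New with p = 0.4, P2 plays New with q = 0.4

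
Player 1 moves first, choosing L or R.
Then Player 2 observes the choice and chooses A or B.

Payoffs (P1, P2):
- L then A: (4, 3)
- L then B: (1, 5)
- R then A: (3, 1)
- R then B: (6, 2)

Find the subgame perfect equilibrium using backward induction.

P1 plays R, P2 plays B after L and B after R; Payoff (6, 2)

Work:
Backward induction:
After L: P2 chooses B → P1 gets 1
After R: P2 chooses B → P1 gets 6
P1 chooses R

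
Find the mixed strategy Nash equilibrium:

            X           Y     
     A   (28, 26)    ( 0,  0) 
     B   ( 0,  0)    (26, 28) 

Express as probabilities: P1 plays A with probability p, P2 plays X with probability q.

p = 0.5185, q = 0.4815

Work:
Find probabilities that make opponent indifferent:
P2 chooses q to make P1 indifferent between A and B
P1 chooses p to make P2 indifferent between X and Y
Mixed NE: P1 plays (A: 0.5185, B: 0.4815), P2 plays (X: 0.4815, Y: 0.5185)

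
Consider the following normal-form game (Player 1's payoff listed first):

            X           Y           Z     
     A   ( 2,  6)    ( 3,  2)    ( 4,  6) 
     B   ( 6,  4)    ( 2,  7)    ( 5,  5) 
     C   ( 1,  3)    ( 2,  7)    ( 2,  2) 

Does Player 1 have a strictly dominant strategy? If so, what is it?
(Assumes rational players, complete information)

No strictly dominant strategy exists for Player 1

Work:
A strategy strictly dominates another if it gives a strictly higher payoff against every opponent action. Compare each pair of P1's strategies column-by-column:
  A vs B: [2 vs 6, 3 vs 2, 4 vs 5] → A does not strictly dominate B (column X: 2 ≤ 6)
  A vs C: [2 vs 1, 3 vs 2, 4 vs 2] → A strictly dominates C
  B vs A: [6 vs 2, 2 vs 3, 5 vs 4] → B does not strictly dominate A (column Y: 2 ≤ 3)
  B vs C: [6 vs 1, 2 vs 2, 5 vs 2] → B does not strictly dominate C (column Y: 2 ≤ 2)
  C vs A: [1 vs 2, 2 vs 3, 2 vs 4] → C does not strictly dominate A (column X: 1 ≤ 2)
  C vs B: [1 vs 6, 2 vs 2, 2 vs 5] → C does not strictly dominate B (column X: 1 ≤ 6)
No single strategy strictly dominates all others → no strictly dominant strategy.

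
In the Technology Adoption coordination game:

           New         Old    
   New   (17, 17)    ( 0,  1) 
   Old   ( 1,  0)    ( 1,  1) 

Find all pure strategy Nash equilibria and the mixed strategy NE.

Pure NE: (New, New) and (Old, Old); Mixed NE: p = 0.0588, q = 0.0588

Work:
Check pure NE:
(New, New): (17, 17) - no unilateral deviation beneficial
(Old, Old): (1, 1) - no unilateral deviation beneficial
Mixed NE: P1 plays New with p = 0.0588, P2 plays New with q = 0.0588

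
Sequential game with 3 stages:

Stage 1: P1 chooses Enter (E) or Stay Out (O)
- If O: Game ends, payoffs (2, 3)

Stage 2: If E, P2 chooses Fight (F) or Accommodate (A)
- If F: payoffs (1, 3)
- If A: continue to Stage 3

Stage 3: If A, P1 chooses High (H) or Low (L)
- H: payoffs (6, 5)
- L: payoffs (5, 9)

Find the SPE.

SPE: (E, A, H); Outcome (6, 5)

Work:
Stage 3: P1 chooses H (6 vs 5)
Stage 2: P2: F->3, A->5 (anticipating H). Choose A
Stage 1: P1: O->2, E->6 (anticipating A, H). Choose E
SPE path: E -> A -> H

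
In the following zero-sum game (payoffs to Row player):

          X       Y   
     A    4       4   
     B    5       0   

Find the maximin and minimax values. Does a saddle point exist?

Maximin = 4, Minimax = 4, Saddle: True

Work:
Row minimums: [4, 0] → maximin = 4
Column maximums: [5, 4] → minimax = 4
Saddle point exists! Game value = 4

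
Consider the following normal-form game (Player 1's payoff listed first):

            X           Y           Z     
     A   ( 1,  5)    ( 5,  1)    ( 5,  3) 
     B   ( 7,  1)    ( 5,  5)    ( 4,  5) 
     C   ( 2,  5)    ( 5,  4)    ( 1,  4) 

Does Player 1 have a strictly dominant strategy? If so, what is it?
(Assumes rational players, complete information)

No strictly dominant strategy exists for Player 1

Work:
A strategy strictly dominates another if it gives a strictly higher payoff against every opponent action. Compare each pair of P1's strategies column-by-column:
  A vs B: [1 vs 7, 5 vs 5, 5 vs 4] → A does not strictly dominate B (column X: 1 ≤ 7)
  A vs C: [1 vs 2, 5 vs 5, 5 vs 1] → A does not strictly dominate C (column X: 1 ≤ 2)
  B vs A: [7 vs 1, 5 vs 5, 4 vs 5] → B does not strictly dominate A (column Y: 5 ≤ 5)
  B vs C: [7 vs 2, 5 vs 5, 4 vs 1] → B does not strictly dominate C (column Y: 5 ≤ 5)
  C vs A: [2 vs 1, 5 vs 5, 1 vs 5] → C does not strictly dominate A (column Y: 5 ≤ 5)
  C vs B: [2 vs 7, 5 vs 5, 1 vs 4] → C does not strictly dominate B (column X: 2 ≤ 7)
No single strategy strictly dominates all others → no strictly dominant strategy.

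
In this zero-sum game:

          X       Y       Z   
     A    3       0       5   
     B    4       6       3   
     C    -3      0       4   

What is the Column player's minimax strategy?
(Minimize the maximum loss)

Column should play X, value = 4

Work:
Column player minimizes Row's maximum payoff:
Column X: max payoff to Row = 4
Column Y: max payoff to Row = 6
Column Z: max payoff to Row = 5
Minimum is 4, achieved by column X.
Minimax strategy: X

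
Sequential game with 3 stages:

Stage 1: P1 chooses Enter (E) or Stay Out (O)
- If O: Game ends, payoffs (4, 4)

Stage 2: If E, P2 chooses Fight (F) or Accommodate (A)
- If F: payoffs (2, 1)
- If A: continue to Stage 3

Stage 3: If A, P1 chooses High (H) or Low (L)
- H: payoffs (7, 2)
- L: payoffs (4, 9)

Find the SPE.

SPE: (E, A, H); Outcome (7, 2)

Work:
Stage 3: P1 chooses H (7 vs 4)
Stage 2: P2: F->1, A->2 (anticipating H). Choose A
Stage 1: P1: O->4, E->7 (anticipating A, H). Choose E
SPE path: E -> A -> H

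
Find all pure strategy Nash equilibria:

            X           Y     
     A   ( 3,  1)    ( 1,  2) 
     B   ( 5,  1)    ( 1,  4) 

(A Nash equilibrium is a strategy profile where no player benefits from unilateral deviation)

Nash equilibrium: (A, Y), (B, Y)

Work:
Best responses:
  P1 vs X: payoffs [3, 5] → best response B (payoff 5)
  P1 vs Y: payoffs [1, 1] → best response A/B (payoff 1)
  P2 vs A: payoffs [1, 2] → best response Y (payoff 2)
  P2 vs B: payoffs [1, 4] → best response Y (payoff 4)
Mutual best responses: (A,Y), (B,Y) → Nash equilibria.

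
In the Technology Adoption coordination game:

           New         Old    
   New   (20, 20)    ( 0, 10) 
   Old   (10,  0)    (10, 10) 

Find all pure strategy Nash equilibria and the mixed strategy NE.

Pure NE: (New, New) and (Old, Old); Mixed NE: p = 0.5, q = 0.5

Work:
Check pure NE:
(New, New): (20, 20) - no unilateral deviation beneficial
(Old, Old): (10, 10) - no unilateral deviation beneficial
Mixed NE: P1 plays New with p = 0.5, P2 plays New with q = 0.5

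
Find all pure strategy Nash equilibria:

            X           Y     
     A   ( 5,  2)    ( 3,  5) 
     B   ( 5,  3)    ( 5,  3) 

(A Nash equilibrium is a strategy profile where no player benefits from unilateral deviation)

Nash equilibrium: (B, X), (B, Y)

Work:
Best responses:
  P1 vs X: payoffs [5, 5] → best response A/B (payoff 5)
  P1 vs Y: payoffs [3, 5] → best response B (payoff 5)
  P2 vs A: payoffs [2, 5] → best response Y (payoff 5)
  P2 vs B: payoffs [3, 3] → best response X/Y (payoff 3)
Mutual best responses: (B,X), (B,Y) → Nash equilibria.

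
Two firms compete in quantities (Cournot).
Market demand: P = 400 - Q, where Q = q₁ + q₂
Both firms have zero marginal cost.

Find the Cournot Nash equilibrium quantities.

q₁* = q₂* = 133.33; P* = 133.33

Work:
Profit: π_i = P·q_i = (a - q_i - q_j)·q_i
FOC: ∂π_i/∂q_i = a - 2q_i - q_j = 0
Reaction function: q_i = (400 - q_j)/2
Symmetry: q* = 400/3 = 133.33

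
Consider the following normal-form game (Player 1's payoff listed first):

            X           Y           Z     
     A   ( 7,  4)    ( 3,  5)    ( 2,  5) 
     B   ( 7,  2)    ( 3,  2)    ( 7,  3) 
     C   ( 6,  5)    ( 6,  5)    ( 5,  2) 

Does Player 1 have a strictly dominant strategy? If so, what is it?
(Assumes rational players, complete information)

No strictly dominant strategy exists for Player 1

Work:
A strategy strictly dominates another if it gives a strictly higher payoff against every opponent action. Compare each pair of P1's strategies column-by-column:
  A vs B: [7 vs 7, 3 vs 3, 2 vs 7] → A does not strictly dominate B (column X: 7 ≤ 7)
  A vs C: [7 vs 6, 3 vs 6, 2 vs 5] → A does not strictly dominate C (column Y: 3 ≤ 6)
  B vs A: [7 vs 7, 3 vs 3, 7 vs 2] → B does not strictly dominate A (column X: 7 ≤ 7)
  B vs C: [7 vs 6, 3 vs 6, 7 vs 5] → B does not strictly dominate C (column Y: 3 ≤ 6)
  C vs A: [6 vs 7, 6 vs 3, 5 vs 2] → C does not strictly dominate A (column X: 6 ≤ 7)
  C vs B: [6 vs 7, 6 vs 3, 5 vs 7] → C does not strictly dominate B (column X: 6 ≤ 7)
No single strategy strictly dominates all others → no strictly dominant strategy.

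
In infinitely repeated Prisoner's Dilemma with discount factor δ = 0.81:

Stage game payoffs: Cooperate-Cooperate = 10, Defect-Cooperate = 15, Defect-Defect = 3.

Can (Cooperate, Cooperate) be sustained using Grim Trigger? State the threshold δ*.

δ* = 0.4167; since δ = 0.81 ≥ 0.4167, cooperation can be sustained

Work:
For Grim Trigger:
Cooperate forever: 10/(1-δ)
Defect then punished: 15 + 3·δ/(1-δ)
Need: 10/(1-δ) ≥ 15 + 3·δ/(1-δ)
Solving: δ ≥ (T-R)/(T-P) = (15-10)/(15-3) = 0.4167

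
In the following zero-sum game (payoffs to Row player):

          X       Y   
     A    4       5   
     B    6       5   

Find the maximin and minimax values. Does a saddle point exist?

Maximin = 5, Minimax = 5, Saddle: True

Work:
Row minimums: [4, 5] → maximin = 5
Column maximums: [6, 5] → minimax = 5
Saddle point exists! Game value = 5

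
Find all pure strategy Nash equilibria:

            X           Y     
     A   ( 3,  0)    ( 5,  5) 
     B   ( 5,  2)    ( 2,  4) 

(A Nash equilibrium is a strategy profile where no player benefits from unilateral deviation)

Nash equilibrium: (A, Y)

Work:
Best responses:
  P1 vs X: payoffs [3, 5] → best response B (payoff 5)
  P1 vs Y: payoffs [5, 2] → best response A (payoff 5)
  P2 vs A: payoffs [0, 5] → best response Y (payoff 5)
  P2 vs B: payoffs [2, 4] → best response Y (payoff 4)
Mutual best responses: (A,Y) → Nash equilibria.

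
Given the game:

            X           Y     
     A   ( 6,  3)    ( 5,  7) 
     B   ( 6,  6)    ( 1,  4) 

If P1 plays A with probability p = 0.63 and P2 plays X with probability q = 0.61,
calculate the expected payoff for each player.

E[P1] = 5.0328, E[P2] = 4.8042

Work:
E[P1] = p·q·π₁(A,X) + p·(1-q)·π₁(A,Y) + (1-p)·q·π₁(B,X) + (1-p)·(1-q)·π₁(B,Y)
= 0.63·0.61·6 + 0.63·0.39·5 + 0.37·0.61·6 + 0.37·0.39·1
= 5.0328

E[P2] = 4.8042 (similar calculation)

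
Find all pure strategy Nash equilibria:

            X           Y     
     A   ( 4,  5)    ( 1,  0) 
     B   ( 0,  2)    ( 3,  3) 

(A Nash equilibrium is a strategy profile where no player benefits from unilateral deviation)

Nash equilibrium: (A, X), (B, Y)

Work:
Best responses:
  P1 vs X: payoffs [4, 0] → best response A (payoff 4)
  P1 vs Y: payoffs [1, 3] → best response B (payoff 3)
  P2 vs A: payoffs [5, 0] → best response X (payoff 5)
  P2 vs B: payoffs [2, 3] → best response Y (payoff 3)
Mutual best responses: (A,X), (B,Y) → Nash equilibria.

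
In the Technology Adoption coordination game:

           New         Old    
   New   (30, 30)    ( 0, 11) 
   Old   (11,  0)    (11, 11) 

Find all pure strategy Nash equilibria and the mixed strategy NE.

Pure NE: (New, New) and (Old, Old); Mixed NE: p = 0.3667, q = 0.3667

Work:
Check pure NE:
(New, New): (30, 30) - no unilateral deviation beneficial
(Old, Old): (11, 11) - no unilateral deviation beneficial
Mixed NE: P1 plays New with p = 0.3667, P2 plays New with q = 0.3667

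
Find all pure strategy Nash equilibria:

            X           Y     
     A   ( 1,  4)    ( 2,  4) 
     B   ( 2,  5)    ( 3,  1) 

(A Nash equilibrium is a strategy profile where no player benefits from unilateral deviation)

Nash equilibrium: (B, X)

Work:
Best responses:
  P1 vs X: payoffs [1, 2] → best response B (payoff 2)
  P1 vs Y: payoffs [2, 3] → best response B (payoff 3)
  P2 vs A: payoffs [4, 4] → best response X/Y (payoff 4)
  P2 vs B: payoffs [5, 1] → best response X (payoff 5)
Mutual best responses: (B,X) → Nash equilibria.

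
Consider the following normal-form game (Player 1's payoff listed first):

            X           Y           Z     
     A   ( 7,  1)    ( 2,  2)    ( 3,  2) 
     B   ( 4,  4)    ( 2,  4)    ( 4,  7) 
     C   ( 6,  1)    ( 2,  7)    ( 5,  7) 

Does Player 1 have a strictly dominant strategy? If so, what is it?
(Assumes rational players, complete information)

No strictly dominant strategy exists for Player 1

Work:
A strategy strictly dominates another if it gives a strictly higher payoff against every opponent action. Compare each pair of P1's strategies column-by-column:
  A vs B: [7 vs 4, 2 vs 2, 3 vs 4] → A does not strictly dominate B (column Y: 2 ≤ 2)
  A vs C: [7 vs 6, 2 vs 2, 3 vs 5] → A does not strictly dominate C (column Y: 2 ≤ 2)
  B vs A: [4 vs 7, 2 vs 2, 4 vs 3] → B does not strictly dominate A (column X: 4 ≤ 7)
  B vs C: [4 vs 6, 2 vs 2, 4 vs 5] → B does not strictly dominate C (column X: 4 ≤ 6)
  C vs A: [6 vs 7, 2 vs 2, 5 vs 3] → C does not strictly dominate A (column X: 6 ≤ 7)
  C vs B: [6 vs 4, 2 vs 2, 5 vs 4] → C does not strictly dominate B (column Y: 2 ≤ 2)
No single strategy strictly dominates all others → no strictly dominant strategy.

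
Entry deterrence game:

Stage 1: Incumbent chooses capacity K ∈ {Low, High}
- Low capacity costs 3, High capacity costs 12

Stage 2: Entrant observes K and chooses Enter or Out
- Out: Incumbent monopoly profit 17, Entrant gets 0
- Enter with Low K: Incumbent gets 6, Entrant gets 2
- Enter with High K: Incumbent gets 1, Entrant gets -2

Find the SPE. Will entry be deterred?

SPE: (High, Enter|Low, Out|High); Entry deterred. Incumbent net profit = 5

Work:
After Low K: Entrant enters (2 > 0)
After High K: Entrant stays out (-2 < 0)
Incumbent: Low → 6−3=3, High → 17−12=5
Incumbent chooses High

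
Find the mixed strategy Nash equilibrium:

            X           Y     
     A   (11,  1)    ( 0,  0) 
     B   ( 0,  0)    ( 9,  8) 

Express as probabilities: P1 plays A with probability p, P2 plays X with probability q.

p = 0.8889, q = 0.45

Work:
Find probabilities that make opponent indifferent:
P2 chooses q to make P1 indifferent between A and B
P1 chooses p to make P2 indifferent between X and Y
Mixed NE: P1 plays (A: 0.8889, B: 0.1111), P2 plays (X: 0.45, Y: 0.55)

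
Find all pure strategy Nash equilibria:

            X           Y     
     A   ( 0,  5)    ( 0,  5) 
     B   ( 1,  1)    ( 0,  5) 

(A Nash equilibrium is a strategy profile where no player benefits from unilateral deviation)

Nash equilibrium: (A, Y), (B, Y)

Work:
Best responses:
  P1 vs X: payoffs [0, 1] → best response B (payoff 1)
  P1 vs Y: payoffs [0, 0] → best response A/B (payoff 0)
  P2 vs A: payoffs [5, 5] → best response X/Y (payoff 5)
  P2 vs B: payoffs [1, 5] → best response Y (payoff 5)
Mutual best responses: (A,Y), (B,Y) → Nash equilibria.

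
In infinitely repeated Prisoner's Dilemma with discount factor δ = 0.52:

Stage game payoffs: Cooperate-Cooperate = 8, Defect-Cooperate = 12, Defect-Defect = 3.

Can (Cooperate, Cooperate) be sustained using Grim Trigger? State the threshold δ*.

δ* = 0.4444; since δ = 0.52 ≥ 0.4444, cooperation can be sustained

Work:
For Grim Trigger:
Cooperate forever: 8/(1-δ)
Defect then punished: 12 + 3·δ/(1-δ)
Need: 8/(1-δ) ≥ 12 + 3·δ/(1-δ)
Solving: δ ≥ (T-R)/(T-P) = (12-8)/(12-3) = 0.4444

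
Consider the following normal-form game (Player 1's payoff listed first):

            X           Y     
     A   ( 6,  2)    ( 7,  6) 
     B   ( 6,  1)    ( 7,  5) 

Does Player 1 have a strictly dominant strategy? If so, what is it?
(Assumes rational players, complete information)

No strictly dominant strategy exists for Player 1

Work:
A strategy strictly dominates another if it gives a strictly higher payoff against every opponent action. Compare each pair of P1's strategies column-by-column:
  A vs B: [6 vs 6, 7 vs 7] → A does not strictly dominate B (column X: 6 ≤ 6)
  B vs A: [6 vs 6, 7 vs 7] → B does not strictly dominate A (column X: 6 ≤ 6)
No single strategy strictly dominates all others → no strictly dominant strategy.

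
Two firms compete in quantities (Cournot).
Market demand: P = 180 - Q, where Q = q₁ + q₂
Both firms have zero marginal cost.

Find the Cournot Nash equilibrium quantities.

q₁* = q₂* = 60.0; P* = 60.0

Work:
Profit: π_i = P·q_i = (a - q_i - q_j)·q_i
FOC: ∂π_i/∂q_i = a - 2q_i - q_j = 0
Reaction function: q_i = (180 - q_j)/2
Symmetry: q* = 180/3 = 60.0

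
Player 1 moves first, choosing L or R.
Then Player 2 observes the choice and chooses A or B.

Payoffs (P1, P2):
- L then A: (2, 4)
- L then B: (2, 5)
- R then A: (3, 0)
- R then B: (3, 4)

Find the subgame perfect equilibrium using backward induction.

P1 plays R, P2 plays B after L and B after R; Payoff (3, 4)

Work:
Backward induction:
After L: P2 chooses B → P1 gets 2
After R: P2 chooses B → P1 gets 3
P1 chooses R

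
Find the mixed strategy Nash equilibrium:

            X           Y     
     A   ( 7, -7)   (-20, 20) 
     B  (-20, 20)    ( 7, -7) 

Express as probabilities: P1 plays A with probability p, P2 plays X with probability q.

p = 0.5, q = 0.5

Work:
Find probabilities that make opponent indifferent:
P2 chooses q to make P1 indifferent between A and B
P1 chooses p to make P2 indifferent between X and Y
Mixed NE: P1 plays (A: 0.5, B: 0.5), P2 plays (X: 0.5, Y: 0.5)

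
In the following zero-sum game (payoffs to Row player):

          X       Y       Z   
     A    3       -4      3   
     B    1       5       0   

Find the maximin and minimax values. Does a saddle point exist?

Maximin = 0, Minimax = 3, Saddle: False

Work:
Row minimums: [-4, 0] → maximin = 0
Column maximums: [3, 5, 3] → minimax = 3
No saddle point (maximin ≠ minimax). Mixed strategy needed.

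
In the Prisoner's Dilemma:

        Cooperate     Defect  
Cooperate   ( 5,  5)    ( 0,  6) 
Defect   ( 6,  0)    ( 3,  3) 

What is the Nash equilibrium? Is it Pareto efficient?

(Defect, Defect) is NE; not Pareto efficient

Work:
Defect dominates Cooperate for both players:
If P2 cooperates: Defect (6) > Cooperate (5)
If P2 defects: Defect (3) > Cooperate (0)
NE: (Defect, Defect) with payoff (3, 3)
But (Cooperate, Cooperate) = (5, 5) Pareto dominates (3, 3)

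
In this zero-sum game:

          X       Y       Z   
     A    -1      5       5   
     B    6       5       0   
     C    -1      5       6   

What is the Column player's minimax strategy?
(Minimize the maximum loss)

Column should play Y, value = 5

Work:
Column player minimizes Row's maximum payoff:
Column X: max payoff to Row = 6
Column Y: max payoff to Row = 5
Column Z: max payoff to Row = 6
Minimum is 5, achieved by column Y.
Minimax strategy: Y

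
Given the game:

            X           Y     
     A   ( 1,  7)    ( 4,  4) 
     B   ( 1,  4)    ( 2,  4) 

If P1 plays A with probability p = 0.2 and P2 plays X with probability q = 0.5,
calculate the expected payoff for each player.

E[P1] = 1.7, E[P2] = 4.3

Work:
E[P1] = p·q·π₁(A,X) + p·(1-q)·π₁(A,Y) + (1-p)·q·π₁(B,X) + (1-p)·(1-q)·π₁(B,Y)
= 0.2·0.5·1 + 0.2·0.5·4 + 0.8·0.5·1 + 0.8·0.5·2
= 1.7

E[P2] = 4.3 (similar calculation)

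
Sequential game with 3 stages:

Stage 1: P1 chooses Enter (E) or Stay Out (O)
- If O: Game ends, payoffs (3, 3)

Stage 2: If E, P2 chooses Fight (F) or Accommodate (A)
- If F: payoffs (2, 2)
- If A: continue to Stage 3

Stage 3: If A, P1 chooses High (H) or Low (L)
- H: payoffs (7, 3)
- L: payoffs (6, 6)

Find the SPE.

SPE: (E, A, H); Outcome (7, 3)

Work:
Stage 3: P1 chooses H (7 vs 6)
Stage 2: P2: F->2, A->3 (anticipating H). Choose A
Stage 1: P1: O->3, E->7 (anticipating A, H). Choose E
SPE path: E -> A -> H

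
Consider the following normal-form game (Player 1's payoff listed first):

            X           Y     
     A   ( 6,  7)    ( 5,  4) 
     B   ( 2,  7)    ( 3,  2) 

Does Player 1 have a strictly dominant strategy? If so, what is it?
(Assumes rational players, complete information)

Yes, Player 1's strictly dominant strategy is A

Work:
A strategy strictly dominates another if it gives a strictly higher payoff against every opponent action. Compare each pair of P1's strategies column-by-column:
  A vs B: [6 vs 2, 5 vs 3] → A strictly dominates B
  B vs A: [2 vs 6, 3 vs 5] → B does not strictly dominate A (column X: 2 ≤ 6)
A strictly dominates every other strategy → strictly dominant.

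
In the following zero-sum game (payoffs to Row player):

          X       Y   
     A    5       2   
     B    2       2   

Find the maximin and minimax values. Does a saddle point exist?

Maximin = 2, Minimax = 2, Saddle: True

Work:
Row minimums: [2, 2] → maximin = 2
Column maximums: [5, 2] → minimax = 2
Saddle point exists! Game value = 2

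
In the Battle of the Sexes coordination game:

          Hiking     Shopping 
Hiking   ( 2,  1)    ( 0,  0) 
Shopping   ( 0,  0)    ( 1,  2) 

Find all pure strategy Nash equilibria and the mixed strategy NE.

Pure NE: (Hiking, Hiking) and (Shopping, Shopping); Mixed NE: p = 0.6667, q = 0.3333

Work:
Check pure NE:
(Hiking, Hiking): (2, 1) - no unilateral deviation beneficial
(Shopping, Shopping): (1, 2) - no unilateral deviation beneficial
Mixed NE: P1 plays Hiking with p = 0.6667, P2 plays Hiking with q = 0.3333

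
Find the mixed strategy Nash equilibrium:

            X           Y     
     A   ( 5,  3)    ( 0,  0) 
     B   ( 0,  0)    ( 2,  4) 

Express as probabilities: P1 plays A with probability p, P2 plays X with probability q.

p = 0.5714, q = 0.2857

Work:
Find probabilities that make opponent indifferent:
P2 chooses q to make P1 indifferent between A and B
P1 chooses p to make P2 indifferent between X and Y
Mixed NE: P1 plays (A: 0.5714, B: 0.4286), P2 plays (X: 0.2857, Y: 0.7143)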